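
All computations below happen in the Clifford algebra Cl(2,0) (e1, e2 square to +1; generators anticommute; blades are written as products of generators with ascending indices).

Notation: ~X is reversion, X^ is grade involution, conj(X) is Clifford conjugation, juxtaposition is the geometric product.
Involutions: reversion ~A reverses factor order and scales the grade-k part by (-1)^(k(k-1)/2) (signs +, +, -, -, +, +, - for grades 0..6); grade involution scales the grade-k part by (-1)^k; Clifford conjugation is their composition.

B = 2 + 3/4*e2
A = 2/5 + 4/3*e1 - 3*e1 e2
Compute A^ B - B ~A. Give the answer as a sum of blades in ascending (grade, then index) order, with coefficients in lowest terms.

first term: 4/5 - 59/12*e1 + 3/10*e2 - 7*e1 e2
second term: 4/5 + 5/12*e1 + 3/10*e2 + 5*e1 e2
Answer: -16/3*e1 - 12*e1 e2


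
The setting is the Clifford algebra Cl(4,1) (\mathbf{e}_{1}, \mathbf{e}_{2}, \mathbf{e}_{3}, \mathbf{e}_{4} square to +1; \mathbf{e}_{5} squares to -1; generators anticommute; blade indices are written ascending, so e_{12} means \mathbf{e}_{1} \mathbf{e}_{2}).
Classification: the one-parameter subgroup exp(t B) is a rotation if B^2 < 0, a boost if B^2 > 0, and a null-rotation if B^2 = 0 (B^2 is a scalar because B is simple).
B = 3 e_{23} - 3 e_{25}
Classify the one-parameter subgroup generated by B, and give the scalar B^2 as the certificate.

B^2 term by term: the squares give (3)^2*(e_{23})^2 + (-3)^2*(e_{25})^2 = 9*(-1) + 9*(+1) = 0 (each basis 2-blade squares to minus the product of its generators' squares); cross terms between blades sharing an index anticommute and cancel. So B^2 = 0.
Answer: null-rotation, certificate B^2 = 0. Why this suffices: the scalar 0 survives any versor conjugation, so its sign alone determines the class however B is presented.


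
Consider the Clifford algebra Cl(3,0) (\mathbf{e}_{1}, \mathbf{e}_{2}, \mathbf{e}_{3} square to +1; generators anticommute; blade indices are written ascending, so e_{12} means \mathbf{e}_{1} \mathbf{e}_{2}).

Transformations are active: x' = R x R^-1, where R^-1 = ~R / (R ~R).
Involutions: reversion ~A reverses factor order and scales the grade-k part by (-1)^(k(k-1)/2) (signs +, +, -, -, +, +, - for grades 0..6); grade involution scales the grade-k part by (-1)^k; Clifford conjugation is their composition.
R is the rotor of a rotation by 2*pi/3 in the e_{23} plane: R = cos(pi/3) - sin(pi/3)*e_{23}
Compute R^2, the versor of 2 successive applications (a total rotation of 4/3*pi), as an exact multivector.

Because a rotor carries half the rotation angle, composing 2 copies of this e_{23}-plane rotor multiplies the phase: 2*(pi/3) = \frac{2 \pi}{3}, hence R^2 = cos(\frac{2 \pi}{3}) - sin(\frac{2 \pi}{3})*e_{23}.
cos(\frac{2 \pi}{3}) = - \frac{1}{2} and sin(\frac{2 \pi}{3}) = \frac{\sqrt{3}}{2}, so R^2 = -\frac{1}{2} - \frac{\sqrt{3}}{2} e_{23}. The net rotation is 4/3*pi; the rotor keeps the half-angle phase exactly.
Answer: -\frac{1}{2} - \frac{\sqrt{3}}{2} e_{23}


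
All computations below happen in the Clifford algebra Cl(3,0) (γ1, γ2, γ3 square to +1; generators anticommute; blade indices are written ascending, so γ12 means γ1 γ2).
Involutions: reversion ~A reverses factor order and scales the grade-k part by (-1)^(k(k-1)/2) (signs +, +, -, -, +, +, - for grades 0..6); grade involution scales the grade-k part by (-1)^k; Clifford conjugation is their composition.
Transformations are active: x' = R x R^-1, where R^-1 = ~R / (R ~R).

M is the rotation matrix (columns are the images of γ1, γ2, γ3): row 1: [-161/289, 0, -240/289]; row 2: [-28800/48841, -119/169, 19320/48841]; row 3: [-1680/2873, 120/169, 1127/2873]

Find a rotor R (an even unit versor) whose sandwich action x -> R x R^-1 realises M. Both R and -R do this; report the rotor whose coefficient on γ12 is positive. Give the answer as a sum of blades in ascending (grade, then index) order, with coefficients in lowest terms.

Method: write R = a + b12*γ12 + b13*γ13 + b23*γ23 with a^2 + b12^2 + b13^2 + b23^2 = 1 (so R^-1 = ~R). Expanding the columns R e_j ~R gives tr M = 4a^2 - 1 and, from the antisymmetric part, M21 - M12 = -4a*b12, M13 - M31 = 4a*b13, M32 - M23 = -4a*b23.
Here tr M = -42441/48841, so a^2 = (1 + tr M)/4 = 1600/48841 and a = ±40/221. Taking a = 40/221: M21 - M12 = -28800/48841, M13 - M31 = -12000/48841, M32 - M23 = 15360/48841, giving b12 = 180/221, b13 = -75/221, b23 = -96/221, i.e. R = 40/221 + 180/221*γ12 - 75/221*γ13 - 96/221*γ23.
Its γ12 coefficient is already positive.
Answer: 40/221 + 180/221*γ12 - 75/221*γ13 - 96/221*γ23. Uniqueness: Spin(3) -> SO(3) maps R and -R to the same rotation of trace -42441/48841; fixing the sign of the γ12 coefficient removes the ambiguity.


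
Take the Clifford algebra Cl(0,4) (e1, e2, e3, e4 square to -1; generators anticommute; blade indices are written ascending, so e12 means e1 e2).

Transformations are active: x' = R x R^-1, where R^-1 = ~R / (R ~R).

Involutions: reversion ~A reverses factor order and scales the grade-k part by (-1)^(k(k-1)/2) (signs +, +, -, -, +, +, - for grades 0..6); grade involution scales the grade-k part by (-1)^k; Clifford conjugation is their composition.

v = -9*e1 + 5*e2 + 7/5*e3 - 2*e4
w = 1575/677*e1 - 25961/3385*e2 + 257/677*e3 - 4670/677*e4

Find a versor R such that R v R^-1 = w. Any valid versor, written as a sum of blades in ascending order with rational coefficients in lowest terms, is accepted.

The midline construction: v and w both square to -2799/25, so reflecting in their sum -4518/677*e1 - 9036/3385*e2 + 6024/3385*e3 - 6024/677*e4 exchanges them.
Answer: -4518/677*e1 - 9036/3385*e2 + 6024/3385*e3 - 6024/677*e4


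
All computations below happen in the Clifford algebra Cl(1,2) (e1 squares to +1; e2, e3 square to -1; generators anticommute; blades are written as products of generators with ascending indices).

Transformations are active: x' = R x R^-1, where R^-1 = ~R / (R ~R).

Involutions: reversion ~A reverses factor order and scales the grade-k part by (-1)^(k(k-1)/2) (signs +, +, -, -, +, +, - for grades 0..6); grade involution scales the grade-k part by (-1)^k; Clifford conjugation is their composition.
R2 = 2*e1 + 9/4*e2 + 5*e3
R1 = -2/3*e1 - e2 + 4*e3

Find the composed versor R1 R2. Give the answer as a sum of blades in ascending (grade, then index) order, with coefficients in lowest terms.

Distribute over the terms of R1 (each basis-blade product reordered to ascending indices, repeated generators contracted through their squares):
(-2/3*e1) R2 = -4/3 - 3/2*e1 e2 - 10/3*e1 e3
(-e2) R2 = 9/4 + 2*e1 e2 - 5*e2 e3
(4*e3) R2 = -20 - 8*e1 e3 - 9*e2 e3
Summing the partial products and collecting blades:
Answer: -229/12 + 1/2*e1 e2 - 34/3*e1 e3 - 14*e2 e3


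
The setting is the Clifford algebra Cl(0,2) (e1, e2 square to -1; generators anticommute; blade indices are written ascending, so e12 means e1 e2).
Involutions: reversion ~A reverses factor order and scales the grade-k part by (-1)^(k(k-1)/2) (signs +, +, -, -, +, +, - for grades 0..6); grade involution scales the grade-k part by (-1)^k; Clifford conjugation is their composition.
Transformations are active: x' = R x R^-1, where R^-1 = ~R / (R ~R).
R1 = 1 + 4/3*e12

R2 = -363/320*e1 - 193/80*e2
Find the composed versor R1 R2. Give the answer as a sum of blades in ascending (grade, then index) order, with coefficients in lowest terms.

Distribute over the terms of R1 (each basis-blade product reordered to ascending indices, repeated generators contracted through their squares):
(1) R2 = -363/320*e1 - 193/80*e2
(4/3*e12) R2 = 193/60*e1 - 121/80*e2
Summing the partial products and collecting blades:
Answer: 1999/960*e1 - 157/40*e2


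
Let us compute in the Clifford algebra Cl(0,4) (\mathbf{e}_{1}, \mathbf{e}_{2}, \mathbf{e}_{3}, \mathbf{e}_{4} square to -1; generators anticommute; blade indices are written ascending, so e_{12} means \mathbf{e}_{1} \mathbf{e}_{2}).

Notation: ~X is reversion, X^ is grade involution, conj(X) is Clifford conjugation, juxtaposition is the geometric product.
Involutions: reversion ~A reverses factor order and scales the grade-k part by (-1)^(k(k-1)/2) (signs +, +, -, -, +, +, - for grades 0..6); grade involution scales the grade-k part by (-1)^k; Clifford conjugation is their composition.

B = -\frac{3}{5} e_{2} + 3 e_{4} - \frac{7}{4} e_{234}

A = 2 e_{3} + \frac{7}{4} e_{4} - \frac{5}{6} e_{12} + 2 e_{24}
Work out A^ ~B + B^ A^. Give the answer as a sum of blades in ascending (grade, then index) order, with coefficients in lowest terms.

first term: \frac{21}{4} - \frac{1}{2} e_{1} - 6 e_{2} + \frac{7}{2} e_{3} - \frac{6}{5} e_{4} + \frac{149}{80} e_{23} - \frac{91}{20} e_{24} - 6 e_{34} - \frac{5}{2} e_{124} + \frac{35}{24} e_{134}
second term: -\frac{21}{4} - \frac{1}{2} e_{1} - 6 e_{2} + \frac{7}{2} e_{3} - \frac{6}{5} e_{4} + \frac{149}{80} e_{23} - \frac{91}{20} e_{24} - 6 e_{34} + \frac{5}{2} e_{124} - \frac{35}{24} e_{134}
Answer: -e_{1} - 12 e_{2} + 7 e_{3} - \frac{12}{5} e_{4} + \frac{149}{40} e_{23} - \frac{91}{10} e_{24} - 12 e_{34}


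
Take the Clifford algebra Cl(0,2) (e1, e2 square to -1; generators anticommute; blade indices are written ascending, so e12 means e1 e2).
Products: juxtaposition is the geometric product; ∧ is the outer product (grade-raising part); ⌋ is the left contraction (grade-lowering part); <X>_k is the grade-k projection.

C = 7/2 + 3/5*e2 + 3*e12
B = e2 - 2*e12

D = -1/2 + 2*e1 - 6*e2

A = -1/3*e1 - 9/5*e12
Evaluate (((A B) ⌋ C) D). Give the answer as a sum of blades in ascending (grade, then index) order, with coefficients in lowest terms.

step 1: -18/5 + 9/5*e1 - 2/3*e2 - 1/3*e12
step 2: -56/5 - 2*e1 - 189/25*e2 - 54/5*e12
step 3: -894/25 - 431/5*e1 + 2469/50*e2 + 813/25*e12
Answer: -894/25 - 431/5*e1 + 2469/50*e2 + 813/25*e12


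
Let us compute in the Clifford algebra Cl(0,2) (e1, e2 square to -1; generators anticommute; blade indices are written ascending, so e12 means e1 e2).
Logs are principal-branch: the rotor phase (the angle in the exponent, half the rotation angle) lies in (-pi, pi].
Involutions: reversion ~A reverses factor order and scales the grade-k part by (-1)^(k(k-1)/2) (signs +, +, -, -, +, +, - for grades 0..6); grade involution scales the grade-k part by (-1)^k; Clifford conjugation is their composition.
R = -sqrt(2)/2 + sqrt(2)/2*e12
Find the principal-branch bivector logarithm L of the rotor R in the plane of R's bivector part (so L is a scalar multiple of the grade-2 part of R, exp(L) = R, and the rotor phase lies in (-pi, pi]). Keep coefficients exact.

The scalar part of R is -sqrt(2)/2, and that scalar determines the rotor phase on the principal branch; recovering the unit plane as bivector-part over sine of the phase gives L = phase * plane.
Concretely: cos(phase) = -sqrt(2)/2 gives phase = ±3*pi/4, and since phase/sin(phase) is even the sign is immaterial: L = (phase/sin(phase)) * <R>_2 = (3*sqrt(2)*pi/4) * <R>_2.
Answer: 3*pi/4*e12


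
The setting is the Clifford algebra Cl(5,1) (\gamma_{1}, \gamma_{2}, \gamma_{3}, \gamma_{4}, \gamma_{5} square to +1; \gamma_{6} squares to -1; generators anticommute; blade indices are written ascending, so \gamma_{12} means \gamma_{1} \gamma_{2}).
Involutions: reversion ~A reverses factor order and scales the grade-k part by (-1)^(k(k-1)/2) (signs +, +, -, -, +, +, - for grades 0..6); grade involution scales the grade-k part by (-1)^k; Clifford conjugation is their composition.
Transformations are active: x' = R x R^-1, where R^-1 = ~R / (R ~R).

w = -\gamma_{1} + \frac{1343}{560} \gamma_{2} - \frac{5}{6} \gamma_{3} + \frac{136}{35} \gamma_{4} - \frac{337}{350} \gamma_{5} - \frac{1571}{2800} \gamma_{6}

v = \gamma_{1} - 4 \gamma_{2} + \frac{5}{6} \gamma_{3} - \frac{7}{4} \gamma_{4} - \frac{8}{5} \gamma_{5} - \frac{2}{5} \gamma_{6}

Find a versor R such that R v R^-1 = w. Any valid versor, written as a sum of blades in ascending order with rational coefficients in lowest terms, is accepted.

The midline construction: v and w both square to \frac{16673}{720}, so reflecting in their sum -\frac{897}{560} \gamma_{2} + \frac{299}{140} \gamma_{4} - \frac{897}{350} \gamma_{5} - \frac{2691}{2800} \gamma_{6} exchanges them.
Answer: -\frac{897}{560} \gamma_{2} + \frac{299}{140} \gamma_{4} - \frac{897}{350} \gamma_{5} - \frac{2691}{2800} \gamma_{6}


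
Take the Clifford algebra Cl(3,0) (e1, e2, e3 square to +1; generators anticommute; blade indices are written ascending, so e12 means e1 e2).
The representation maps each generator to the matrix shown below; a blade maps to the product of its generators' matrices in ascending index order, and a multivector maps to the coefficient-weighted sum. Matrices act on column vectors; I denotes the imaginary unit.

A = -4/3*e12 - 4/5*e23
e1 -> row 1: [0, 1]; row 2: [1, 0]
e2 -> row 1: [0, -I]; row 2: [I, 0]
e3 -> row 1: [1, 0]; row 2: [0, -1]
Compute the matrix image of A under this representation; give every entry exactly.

Bivector images (products of the table entries): rho(e12) = rho(e1)rho(e2) = row 1: [I, 0]; row 2: [0, -I]; rho(e23) = rho(e2)rho(e3) = row 1: [0, I]; row 2: [I, 0].
M = (-4/3)*rho(e12) + (-4/5)*rho(e23), summed entrywise:
Answer: row 1: [-4*I/3, -4*I/5]; row 2: [-4*I/5, 4*I/3]


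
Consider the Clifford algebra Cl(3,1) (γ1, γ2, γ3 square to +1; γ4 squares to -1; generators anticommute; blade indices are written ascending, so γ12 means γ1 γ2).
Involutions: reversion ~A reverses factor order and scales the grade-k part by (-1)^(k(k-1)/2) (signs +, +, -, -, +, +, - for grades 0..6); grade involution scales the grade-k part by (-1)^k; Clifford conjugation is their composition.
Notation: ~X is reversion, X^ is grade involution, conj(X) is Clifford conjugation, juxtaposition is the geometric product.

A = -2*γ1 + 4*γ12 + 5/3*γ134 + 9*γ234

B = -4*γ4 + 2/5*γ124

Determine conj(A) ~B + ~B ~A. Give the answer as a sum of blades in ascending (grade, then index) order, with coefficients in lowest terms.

first term: -8/5*γ4 + 46/15*γ13 - 8*γ14 + 110/3*γ23 - 4/5*γ24 + 16*γ124
second term: -8/5*γ4 - 154/15*γ13 - 8*γ14 - 106/3*γ23 + 4/5*γ24 + 16*γ124
Answer: -16/5*γ4 - 36/5*γ13 - 16*γ14 + 4/3*γ23 + 32*γ124


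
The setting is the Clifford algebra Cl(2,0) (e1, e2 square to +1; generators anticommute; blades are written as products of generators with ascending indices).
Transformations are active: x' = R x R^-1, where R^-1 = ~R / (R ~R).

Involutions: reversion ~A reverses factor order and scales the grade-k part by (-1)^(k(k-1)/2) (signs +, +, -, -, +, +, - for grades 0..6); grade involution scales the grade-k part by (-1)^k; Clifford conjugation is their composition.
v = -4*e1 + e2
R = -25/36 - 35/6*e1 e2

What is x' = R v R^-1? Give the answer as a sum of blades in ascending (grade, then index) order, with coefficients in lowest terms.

~R = -25/36 + 35/6*e1 e2, and R ~R = 44725/1296, so R^-1 = ~R / (44725/1296).
R v = -55/18*e1 - 865/36*e2
Answer: 7376/1789*e1 - 59/1789*e2


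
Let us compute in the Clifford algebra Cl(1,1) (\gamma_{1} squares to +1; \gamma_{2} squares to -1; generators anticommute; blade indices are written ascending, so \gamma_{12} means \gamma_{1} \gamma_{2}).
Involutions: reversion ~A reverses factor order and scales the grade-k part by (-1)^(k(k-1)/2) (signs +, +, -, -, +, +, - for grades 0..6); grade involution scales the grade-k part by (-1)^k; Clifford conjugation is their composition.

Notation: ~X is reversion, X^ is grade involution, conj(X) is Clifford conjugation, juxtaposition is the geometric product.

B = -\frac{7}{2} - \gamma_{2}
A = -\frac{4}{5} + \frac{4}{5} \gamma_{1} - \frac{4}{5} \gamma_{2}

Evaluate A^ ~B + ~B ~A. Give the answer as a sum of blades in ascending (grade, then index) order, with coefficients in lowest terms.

first term: \frac{18}{5} + \frac{14}{5} \gamma_{1} - 2 \gamma_{2} + \frac{4}{5} \gamma_{12}
second term: 2 - \frac{14}{5} \gamma_{1} + \frac{18}{5} \gamma_{2} + \frac{4}{5} \gamma_{12}
Answer: \frac{28}{5} + \frac{8}{5} \gamma_{2} + \frac{8}{5} \gamma_{12}


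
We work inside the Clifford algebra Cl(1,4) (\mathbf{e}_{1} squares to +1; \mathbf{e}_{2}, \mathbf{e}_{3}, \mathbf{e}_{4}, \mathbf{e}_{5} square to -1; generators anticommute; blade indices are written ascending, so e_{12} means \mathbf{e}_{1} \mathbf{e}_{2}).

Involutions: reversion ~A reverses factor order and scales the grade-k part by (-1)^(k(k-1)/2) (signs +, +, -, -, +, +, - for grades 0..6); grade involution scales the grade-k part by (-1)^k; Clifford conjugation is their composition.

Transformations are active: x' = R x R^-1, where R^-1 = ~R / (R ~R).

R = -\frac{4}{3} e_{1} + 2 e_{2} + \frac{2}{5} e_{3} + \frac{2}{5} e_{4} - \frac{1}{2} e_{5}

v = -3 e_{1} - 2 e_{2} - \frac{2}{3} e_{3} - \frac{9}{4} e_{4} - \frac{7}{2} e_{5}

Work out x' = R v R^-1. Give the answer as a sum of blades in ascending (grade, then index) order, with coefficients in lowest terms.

~R = -\frac{4}{3} e_{1} + 2 e_{2} + \frac{2}{5} e_{3} + \frac{2}{5} e_{4} - \frac{1}{2} e_{5}, and R ~R = -\frac{2513}{900}, so R^-1 = ~R / (-\frac{2513}{900}).
R v = \frac{89}{12} + \frac{26}{3} e_{12} + \frac{94}{45} e_{13} + \frac{21}{5} e_{14} + \frac{19}{6} e_{15} - \frac{8}{15} e_{23} - \frac{37}{10} e_{24} - 8 e_{25} - \frac{19}{30} e_{34} - \frac{26}{15} e_{35} - \frac{101}{40} e_{45}
Answer: \frac{25339}{2513} e_{1} - \frac{21674}{2513} e_{2} - \frac{10994}{7539} e_{3} + \frac{1257}{10052} e_{4} + \frac{30941}{5026} e_{5}


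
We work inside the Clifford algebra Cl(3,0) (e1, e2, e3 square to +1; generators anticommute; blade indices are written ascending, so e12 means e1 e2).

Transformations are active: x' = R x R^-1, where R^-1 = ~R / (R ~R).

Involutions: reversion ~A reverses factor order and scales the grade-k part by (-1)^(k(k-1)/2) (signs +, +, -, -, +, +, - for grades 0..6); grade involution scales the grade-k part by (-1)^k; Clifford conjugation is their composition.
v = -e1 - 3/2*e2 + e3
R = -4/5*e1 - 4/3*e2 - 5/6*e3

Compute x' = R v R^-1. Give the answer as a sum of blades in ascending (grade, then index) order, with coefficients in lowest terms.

~R = -4/5*e1 - 4/3*e2 - 5/6*e3, and R ~R = 2801/900, so R^-1 = ~R / (2801/900).
R v = 59/30 - 2/15*e12 - 49/30*e13 - 31/12*e23
Answer: -31/2801*e1 - 1037/5602*e2 - 5751/2801*e3


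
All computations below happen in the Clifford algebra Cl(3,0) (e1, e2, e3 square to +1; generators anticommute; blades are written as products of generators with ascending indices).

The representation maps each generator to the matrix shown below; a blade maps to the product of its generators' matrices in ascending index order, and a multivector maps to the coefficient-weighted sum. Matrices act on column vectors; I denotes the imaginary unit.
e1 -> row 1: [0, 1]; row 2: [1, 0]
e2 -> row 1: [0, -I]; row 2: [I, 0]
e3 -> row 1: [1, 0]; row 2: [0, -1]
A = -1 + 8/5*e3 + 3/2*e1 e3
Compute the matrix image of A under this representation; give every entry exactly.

Bivector images (products of the table entries): rho(e1 e3) = rho(e1)rho(e3) = row 1: [0, -1]; row 2: [1, 0].
M = (-1)*1 + (8/5)*rho(e3) + (3/2)*rho(e1 e3), summed entrywise (1 is the identity matrix):
Answer: row 1: [3/5, -3/2]; row 2: [3/2, -13/5]


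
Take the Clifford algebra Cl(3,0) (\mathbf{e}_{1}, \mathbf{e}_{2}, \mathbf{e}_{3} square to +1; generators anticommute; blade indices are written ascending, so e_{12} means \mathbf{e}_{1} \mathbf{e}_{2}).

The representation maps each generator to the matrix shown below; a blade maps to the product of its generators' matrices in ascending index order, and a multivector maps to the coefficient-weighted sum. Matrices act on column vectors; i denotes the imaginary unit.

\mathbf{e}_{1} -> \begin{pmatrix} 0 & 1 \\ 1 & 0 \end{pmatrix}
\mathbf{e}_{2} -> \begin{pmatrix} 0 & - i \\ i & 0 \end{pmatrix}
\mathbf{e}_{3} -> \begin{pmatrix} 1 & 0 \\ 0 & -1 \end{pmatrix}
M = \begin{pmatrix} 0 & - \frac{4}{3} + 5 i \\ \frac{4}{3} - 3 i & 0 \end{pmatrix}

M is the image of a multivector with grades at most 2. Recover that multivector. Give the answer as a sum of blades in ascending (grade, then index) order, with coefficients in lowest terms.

Method: 1, rho(e_{1}), rho(e_{2}), rho(e_{3}) form a trace-orthogonal basis of the 2x2 complex matrices (tr(X Y) = 2 if X = Y, else 0), so M = m0*1 + m1*rho(e_{1}) + m2*rho(e_{2}) + m3*rho(e_{3}) with m0 = tr(M)/2 = 0, m1 = tr(M rho(e_{1}))/2 = i, m2 = tr(M rho(e_{2}))/2 = -4 - \frac{4 i}{3}, m3 = tr(M rho(e_{3}))/2 = 0.
Multiplying table entries, the bivector images are rho(e_{12}) = i*rho(e_{3}), rho(e_{13}) = -i*rho(e_{2}), rho(e_{23}) = i*rho(e_{1}); with real blade coefficients the real parts of m0..m3 are the coefficients of 1, e_{1}, e_{2}, e_{3} and the imaginary parts give the bivectors (e_{23}: Im m1, e_{13}: -Im m2, e_{12}: Im m3).
Answer: -4 e_{2} + \frac{4}{3} e_{13} + e_{23}


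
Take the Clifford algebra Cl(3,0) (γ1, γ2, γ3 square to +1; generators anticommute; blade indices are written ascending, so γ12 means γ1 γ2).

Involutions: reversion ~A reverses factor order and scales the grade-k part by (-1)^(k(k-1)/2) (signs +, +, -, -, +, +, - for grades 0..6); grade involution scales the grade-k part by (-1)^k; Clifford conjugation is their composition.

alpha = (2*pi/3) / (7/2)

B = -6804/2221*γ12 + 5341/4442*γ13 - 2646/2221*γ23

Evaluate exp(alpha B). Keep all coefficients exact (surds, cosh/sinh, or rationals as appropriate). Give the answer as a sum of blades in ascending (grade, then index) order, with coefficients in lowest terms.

B^2 term by term: the squares give (-6804/2221)^2*(γ12)^2 + (5341/4442)^2*(γ13)^2 + (-2646/2221)^2*(γ23)^2 = 46294416/4932841*(-1) + 28526281/19731364*(-1) + 7001316/4932841*(-1) = -49/4 (each basis 2-blade squares to minus the product of its generators' squares); cross terms between blades sharing an index anticommute and cancel. So B^2 = -49/4.
B^2 = -49/4 — circular case — the even/odd split gives cos and sin: l = 7/2, alpha*l = 2*pi/3, so exp(alpha B) = cos(2*pi/3) + (sin(2*pi/3)/(7/2))*B = -1/2 + (sqrt(3)/7)*B.
Answer: -1/2 - 972*sqrt(3)/2221*γ12 + 763*sqrt(3)/4442*γ13 - 378*sqrt(3)/2221*γ23


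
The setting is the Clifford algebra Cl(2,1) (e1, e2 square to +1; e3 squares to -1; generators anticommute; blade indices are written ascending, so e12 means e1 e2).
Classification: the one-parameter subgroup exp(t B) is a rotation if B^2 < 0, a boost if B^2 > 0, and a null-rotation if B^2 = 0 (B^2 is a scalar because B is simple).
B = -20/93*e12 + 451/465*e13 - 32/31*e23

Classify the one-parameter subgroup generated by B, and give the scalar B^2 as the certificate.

B^2 term by term: the squares give (-20/93)^2*(e12)^2 + (451/465)^2*(e13)^2 + (-32/31)^2*(e23)^2 = 400/8649*(-1) + 203401/216225*(+1) + 1024/961*(+1) = 49/25 (each basis 2-blade squares to minus the product of its generators' squares); cross terms between blades sharing an index anticommute and cancel. So B^2 = 49/25.
Answer: boost, certificate B^2 = 49/25. Note: conjugating B changes its blade decomposition but never the scalar B^2 = 49/25, whose sign settles the classification.


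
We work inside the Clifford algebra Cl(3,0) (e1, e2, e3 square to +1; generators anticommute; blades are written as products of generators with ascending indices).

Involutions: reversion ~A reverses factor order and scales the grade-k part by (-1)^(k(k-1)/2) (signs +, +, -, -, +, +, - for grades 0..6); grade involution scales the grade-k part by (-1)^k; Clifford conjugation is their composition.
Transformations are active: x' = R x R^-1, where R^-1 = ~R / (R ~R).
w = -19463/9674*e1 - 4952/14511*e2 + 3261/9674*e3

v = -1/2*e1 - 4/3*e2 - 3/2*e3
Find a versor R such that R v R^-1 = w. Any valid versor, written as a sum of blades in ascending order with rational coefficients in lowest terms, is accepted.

Equal squares first: v^2 = w^2 = 77/18. Then v + w = -12150/4837*e1 - 8100/4837*e2 - 5625/4837*e3 is a versor taking v to w, provided it is invertible.
Answer: -12150/4837*e1 - 8100/4837*e2 - 5625/4837*e3


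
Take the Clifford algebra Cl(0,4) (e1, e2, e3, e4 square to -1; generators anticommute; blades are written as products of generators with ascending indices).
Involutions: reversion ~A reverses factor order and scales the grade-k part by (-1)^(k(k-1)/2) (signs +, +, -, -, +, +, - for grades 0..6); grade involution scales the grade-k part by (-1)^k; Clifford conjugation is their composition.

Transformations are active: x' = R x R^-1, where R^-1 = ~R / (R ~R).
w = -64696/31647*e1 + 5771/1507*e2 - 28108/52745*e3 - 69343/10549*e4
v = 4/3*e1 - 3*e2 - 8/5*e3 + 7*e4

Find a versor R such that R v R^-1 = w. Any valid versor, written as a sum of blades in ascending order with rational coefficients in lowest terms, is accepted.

Here q(v) = q(w) = -14026/225; the classical choice R = v + w = -7500/10549*e1 + 1250/1507*e2 - 22500/10549*e3 + 4500/10549*e4 then realises v -> w under the sandwich.
Answer: -7500/10549*e1 + 1250/1507*e2 - 22500/10549*e3 + 4500/10549*e4


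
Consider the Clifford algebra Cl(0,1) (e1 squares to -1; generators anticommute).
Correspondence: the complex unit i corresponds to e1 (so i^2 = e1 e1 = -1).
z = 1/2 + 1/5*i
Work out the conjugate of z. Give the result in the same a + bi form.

In blades: z = 1/2 + 1/5*e1.
Conjugation here is Clifford conjugation: the scalar is fixed and the grade-1 and grade-2 blades all flip sign, giving 1/2 - 1/5*e1; translating back:
Answer: 1/2 - 1/5*i


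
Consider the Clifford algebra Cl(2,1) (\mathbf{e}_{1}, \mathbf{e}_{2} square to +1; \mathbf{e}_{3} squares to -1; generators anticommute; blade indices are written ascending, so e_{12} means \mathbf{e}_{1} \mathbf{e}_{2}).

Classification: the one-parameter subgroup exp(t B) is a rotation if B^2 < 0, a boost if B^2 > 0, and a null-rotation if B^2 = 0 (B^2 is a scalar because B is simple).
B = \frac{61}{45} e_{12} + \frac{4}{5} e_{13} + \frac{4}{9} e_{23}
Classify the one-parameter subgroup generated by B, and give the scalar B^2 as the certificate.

B^2 term by term: the squares give (\frac{61}{45})^2*(e_{12})^2 + (\frac{4}{5})^2*(e_{13})^2 + (\frac{4}{9})^2*(e_{23})^2 = \frac{3721}{2025}*(-1) + \frac{16}{25}*(+1) + \frac{16}{81}*(+1) = -1 (each basis 2-blade squares to minus the product of its generators' squares); cross terms between blades sharing an index anticommute and cancel. So B^2 = -1.
Answer: rotation, certificate B^2 = -1. The class reads off the invariant scalar -1 directly.


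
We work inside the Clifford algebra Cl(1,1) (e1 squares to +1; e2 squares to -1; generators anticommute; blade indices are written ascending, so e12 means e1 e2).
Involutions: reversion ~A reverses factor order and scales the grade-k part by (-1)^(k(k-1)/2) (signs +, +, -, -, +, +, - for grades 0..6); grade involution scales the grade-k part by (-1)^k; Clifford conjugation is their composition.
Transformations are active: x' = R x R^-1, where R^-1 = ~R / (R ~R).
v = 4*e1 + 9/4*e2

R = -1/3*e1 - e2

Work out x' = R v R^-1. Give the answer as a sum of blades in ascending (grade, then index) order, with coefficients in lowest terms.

~R = -1/3*e1 - e2, and R ~R = -8/9, so R^-1 = ~R / (-8/9).
R v = 11/12 + 13/4*e12
Answer: -53/16*e1 - 3/16*e2


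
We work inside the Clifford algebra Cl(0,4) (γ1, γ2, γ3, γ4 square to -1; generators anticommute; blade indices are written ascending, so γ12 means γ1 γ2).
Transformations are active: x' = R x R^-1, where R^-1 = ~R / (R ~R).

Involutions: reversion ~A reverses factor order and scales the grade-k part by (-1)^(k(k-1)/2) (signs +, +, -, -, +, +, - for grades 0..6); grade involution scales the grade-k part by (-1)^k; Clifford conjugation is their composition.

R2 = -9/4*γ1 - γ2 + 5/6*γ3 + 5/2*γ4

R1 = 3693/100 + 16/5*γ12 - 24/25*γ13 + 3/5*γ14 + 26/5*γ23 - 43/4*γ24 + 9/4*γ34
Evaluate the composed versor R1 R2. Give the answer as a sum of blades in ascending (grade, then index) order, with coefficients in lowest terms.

Distribute over the terms of R2 (each basis-blade product reordered to ascending indices, repeated generators contracted through their squares):
R1 (-9/4*γ1) = -33237/400*γ1 - 36/5*γ2 + 54/25*γ3 - 27/20*γ4 - 117/10*γ123 + 387/16*γ124 - 81/16*γ134
R1 (-γ2) = 16/5*γ1 - 3693/100*γ2 - 26/5*γ3 + 43/4*γ4 - 24/25*γ123 + 3/5*γ124 - 9/4*γ234
R1 (5/6*γ3) = 4/5*γ1 - 13/3*γ2 + 1231/40*γ3 + 15/8*γ4 + 8/3*γ123 - 1/2*γ134 + 215/24*γ234
R1 (5/2*γ4) = -3/2*γ1 + 215/8*γ2 - 45/8*γ3 + 3693/40*γ4 + 8*γ124 - 12/5*γ134 + 13*γ234
Summing the partial products and collecting blades:
Answer: -32237/400*γ1 - 12953/600*γ2 + 2211/100*γ3 + 518/5*γ4 - 1499/150*γ123 + 2623/80*γ124 - 637/80*γ134 + 473/24*γ234


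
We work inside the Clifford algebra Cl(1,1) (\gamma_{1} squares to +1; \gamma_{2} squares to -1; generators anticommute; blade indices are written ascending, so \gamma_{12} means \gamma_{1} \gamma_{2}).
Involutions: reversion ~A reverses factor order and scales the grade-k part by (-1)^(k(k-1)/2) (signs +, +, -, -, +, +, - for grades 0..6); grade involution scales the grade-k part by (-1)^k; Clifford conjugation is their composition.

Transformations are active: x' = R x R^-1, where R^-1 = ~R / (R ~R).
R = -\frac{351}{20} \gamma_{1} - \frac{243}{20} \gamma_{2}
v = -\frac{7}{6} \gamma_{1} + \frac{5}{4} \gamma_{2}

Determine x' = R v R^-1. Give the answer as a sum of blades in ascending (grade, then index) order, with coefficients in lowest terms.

~R = -\frac{351}{20} \gamma_{1} - \frac{243}{20} \gamma_{2}, and R ~R = \frac{8019}{50}, so R^-1 = ~R / (\frac{8019}{50}).
R v = \frac{2853}{80} - \frac{2889}{80} \gamma_{12}
Answer: -\frac{3505}{528} \gamma_{1} - \frac{1171}{176} \gamma_{2}


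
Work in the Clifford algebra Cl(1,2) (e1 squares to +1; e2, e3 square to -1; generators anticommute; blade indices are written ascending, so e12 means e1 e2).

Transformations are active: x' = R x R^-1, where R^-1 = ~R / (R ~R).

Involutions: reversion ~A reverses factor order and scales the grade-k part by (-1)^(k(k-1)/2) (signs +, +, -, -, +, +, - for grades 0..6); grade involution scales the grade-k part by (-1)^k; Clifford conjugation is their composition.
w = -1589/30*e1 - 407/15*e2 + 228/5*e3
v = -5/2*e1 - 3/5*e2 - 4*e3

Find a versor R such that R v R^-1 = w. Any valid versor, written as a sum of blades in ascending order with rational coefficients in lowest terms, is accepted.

Take R = v + w = -832/15*e1 - 416/15*e2 + 208/5*e3. Because q(v) = q(w) = -1011/100, conjugation by R sends v exactly to w.
Answer: -832/15*e1 - 416/15*e2 + 208/5*e3


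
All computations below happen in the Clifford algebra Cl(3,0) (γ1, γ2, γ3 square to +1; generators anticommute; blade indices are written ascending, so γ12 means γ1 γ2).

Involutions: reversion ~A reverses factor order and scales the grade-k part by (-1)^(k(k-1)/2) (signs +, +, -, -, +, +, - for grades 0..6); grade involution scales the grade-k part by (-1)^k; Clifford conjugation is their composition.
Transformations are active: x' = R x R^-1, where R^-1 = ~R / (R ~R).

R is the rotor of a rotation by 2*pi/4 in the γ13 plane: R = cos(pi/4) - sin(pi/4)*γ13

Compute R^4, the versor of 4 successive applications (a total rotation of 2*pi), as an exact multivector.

Half-angle bookkeeping: 4 applications in γ13 add up to rotor phase 4*pi/4 = pi, so R^4 = cos(pi) - sin(pi)*γ13.
cos(pi) = -1 and sin(pi) = 0, so R^4 = -1. The total rotation 2*pi is 1 full turn, so every vector returns to itself, yet the rotor is -1, on the OTHER sheet of the double cover (an odd number of 2*pi turns).
Answer: -1


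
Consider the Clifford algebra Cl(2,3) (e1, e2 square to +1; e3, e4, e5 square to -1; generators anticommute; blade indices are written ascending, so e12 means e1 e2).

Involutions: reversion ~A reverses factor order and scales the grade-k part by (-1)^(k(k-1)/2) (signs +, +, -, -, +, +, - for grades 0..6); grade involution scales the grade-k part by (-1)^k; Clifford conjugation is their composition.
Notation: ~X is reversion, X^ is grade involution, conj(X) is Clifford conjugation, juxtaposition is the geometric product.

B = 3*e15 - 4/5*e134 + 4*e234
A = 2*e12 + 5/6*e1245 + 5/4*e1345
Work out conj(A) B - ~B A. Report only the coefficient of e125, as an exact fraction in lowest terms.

first term: -e5 + 5/2*e24 + 6*e25 + 15/4*e34 + 5*e125 - 8*e134 + 10/3*e135 - 8/5*e234 + 2/3*e235
second term: -e5 - 5/2*e24 - 6*e25 - 15/4*e34 - 5*e125 + 8*e134 - 10/3*e135 + 8/5*e234 - 2/3*e235
Answer: 10


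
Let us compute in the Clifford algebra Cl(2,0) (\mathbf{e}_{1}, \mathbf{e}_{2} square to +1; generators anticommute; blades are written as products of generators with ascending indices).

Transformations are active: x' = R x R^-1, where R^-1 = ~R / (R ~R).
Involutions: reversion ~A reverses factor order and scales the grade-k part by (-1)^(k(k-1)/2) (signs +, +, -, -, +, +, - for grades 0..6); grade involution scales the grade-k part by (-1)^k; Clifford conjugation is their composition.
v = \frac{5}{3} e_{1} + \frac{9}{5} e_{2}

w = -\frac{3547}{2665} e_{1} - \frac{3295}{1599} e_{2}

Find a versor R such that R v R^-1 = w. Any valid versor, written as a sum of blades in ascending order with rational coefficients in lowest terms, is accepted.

Equal squares first: v^2 = w^2 = \frac{1354}{225}. Then v + w = \frac{2684}{7995} e_{1} - \frac{2084}{7995} e_{2} is a versor taking v to w, provided it is invertible.
Answer: \frac{2684}{7995} e_{1} - \frac{2084}{7995} e_{2}


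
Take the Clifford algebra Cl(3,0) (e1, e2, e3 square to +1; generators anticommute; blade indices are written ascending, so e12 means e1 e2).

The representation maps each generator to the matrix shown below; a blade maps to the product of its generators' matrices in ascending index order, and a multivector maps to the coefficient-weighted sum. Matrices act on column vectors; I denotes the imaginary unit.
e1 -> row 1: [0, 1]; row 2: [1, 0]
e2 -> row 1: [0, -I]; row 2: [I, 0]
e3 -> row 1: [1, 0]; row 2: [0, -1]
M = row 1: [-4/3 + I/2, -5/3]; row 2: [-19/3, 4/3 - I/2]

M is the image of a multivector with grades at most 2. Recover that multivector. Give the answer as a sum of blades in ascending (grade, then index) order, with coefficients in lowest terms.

Method: 1, rho(e1), rho(e2), rho(e3) form a trace-orthogonal basis of the 2x2 complex matrices (tr(X Y) = 2 if X = Y, else 0), so M = m0*1 + m1*rho(e1) + m2*rho(e2) + m3*rho(e3) with m0 = tr(M)/2 = 0, m1 = tr(M rho(e1))/2 = -4, m2 = tr(M rho(e2))/2 = 7*I/3, m3 = tr(M rho(e3))/2 = -4/3 + I/2.
Multiplying table entries, the bivector images are rho(e12) = I*rho(e3), rho(e13) = -I*rho(e2), rho(e23) = I*rho(e1); with real blade coefficients the real parts of m0..m3 are the coefficients of 1, e1, e2, e3 and the imaginary parts give the bivectors (e23: Im m1, e13: -Im m2, e12: Im m3).
Answer: -4*e1 - 4/3*e3 + 1/2*e12 - 7/3*e13


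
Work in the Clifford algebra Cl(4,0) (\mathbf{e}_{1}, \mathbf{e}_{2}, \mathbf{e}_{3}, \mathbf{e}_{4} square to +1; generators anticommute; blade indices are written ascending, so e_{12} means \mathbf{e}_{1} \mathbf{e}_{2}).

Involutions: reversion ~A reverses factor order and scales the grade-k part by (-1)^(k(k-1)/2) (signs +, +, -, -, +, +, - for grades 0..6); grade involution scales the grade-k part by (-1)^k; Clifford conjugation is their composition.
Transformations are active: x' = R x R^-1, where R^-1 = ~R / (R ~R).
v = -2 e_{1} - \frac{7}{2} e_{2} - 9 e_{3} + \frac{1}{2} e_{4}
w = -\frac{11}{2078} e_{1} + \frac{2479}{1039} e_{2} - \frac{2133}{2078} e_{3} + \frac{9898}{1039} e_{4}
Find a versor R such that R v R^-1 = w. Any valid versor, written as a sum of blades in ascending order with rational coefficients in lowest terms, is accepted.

Key observation: q(v) = q(w) = \frac{195}{2} (sandwiches preserve the norm), so R = v + w = -\frac{4167}{2078} e_{1} - \frac{2315}{2078} e_{2} - \frac{20835}{2078} e_{3} + \frac{20835}{2078} e_{4} works whenever it is invertible — the component of v along it is kept and (v - w)/2 reverses, sending v to w.
Answer: -\frac{4167}{2078} e_{1} - \frac{2315}{2078} e_{2} - \frac{20835}{2078} e_{3} + \frac{20835}{2078} e_{4}


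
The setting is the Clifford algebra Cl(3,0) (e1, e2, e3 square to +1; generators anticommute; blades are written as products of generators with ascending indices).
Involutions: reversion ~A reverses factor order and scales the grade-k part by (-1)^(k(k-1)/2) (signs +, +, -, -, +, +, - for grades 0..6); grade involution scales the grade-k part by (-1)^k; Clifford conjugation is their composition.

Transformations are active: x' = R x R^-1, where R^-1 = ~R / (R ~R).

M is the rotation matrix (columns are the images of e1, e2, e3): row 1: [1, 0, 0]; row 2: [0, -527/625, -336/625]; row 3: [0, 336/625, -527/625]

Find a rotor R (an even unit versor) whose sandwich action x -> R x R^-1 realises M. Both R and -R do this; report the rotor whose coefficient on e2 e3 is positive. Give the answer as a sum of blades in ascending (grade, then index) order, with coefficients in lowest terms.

Method: write R = a + b12*e1 e2 + b13*e1 e3 + b23*e2 e3 with a^2 + b12^2 + b13^2 + b23^2 = 1 (so R^-1 = ~R). Expanding the columns R e_j ~R gives tr M = 4a^2 - 1 and, from the antisymmetric part, M21 - M12 = -4a*b12, M13 - M31 = 4a*b13, M32 - M23 = -4a*b23.
Here tr M = -429/625, so a^2 = (1 + tr M)/4 = 49/625 and a = ±7/25. Taking a = 7/25: M21 - M12 = 0, M13 - M31 = 0, M32 - M23 = 672/625, giving b12 = 0, b13 = 0, b23 = -24/25, i.e. R = 7/25 - 24/25*e2 e3.
Its e2 e3 coefficient is negative, so report the other preimage -R.
Answer: -7/25 + 24/25*e2 e3. Key observation: the double cover Spin(3) -> SO(3) sends R and -R to the same matrix (trace -429/625 here), so the stated sign of the e2 e3 coefficient is what selects one sheet.


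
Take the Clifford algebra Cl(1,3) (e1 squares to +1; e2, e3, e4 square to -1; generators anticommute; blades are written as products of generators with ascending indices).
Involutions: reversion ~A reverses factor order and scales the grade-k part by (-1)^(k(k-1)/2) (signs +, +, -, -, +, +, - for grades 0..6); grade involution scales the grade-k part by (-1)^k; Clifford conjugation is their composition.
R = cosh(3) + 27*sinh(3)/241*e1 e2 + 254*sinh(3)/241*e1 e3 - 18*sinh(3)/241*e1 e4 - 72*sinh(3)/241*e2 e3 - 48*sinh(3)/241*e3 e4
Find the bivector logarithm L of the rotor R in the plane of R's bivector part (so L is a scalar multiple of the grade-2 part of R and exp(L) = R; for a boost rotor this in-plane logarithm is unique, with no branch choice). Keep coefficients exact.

The scalar part of R is cosh(3), giving the rapidity magnitude (cosh is even); the bivector part supplies orientation, its quotient by sinh of the rapidity is the plane, and L = rapidity * plane — unique in that plane, since flipping both signs leaves L unchanged.
Concretely: cosh(rapidity) = cosh(3) gives rapidity = ±3, and since rapidity/sinh(rapidity) is even the sign is immaterial: L = (rapidity/sinh(rapidity)) * <R>_2 = (3/sinh(3)) * <R>_2.
Answer: 81/241*e1 e2 + 762/241*e1 e3 - 54/241*e1 e4 - 216/241*e2 e3 - 144/241*e3 e4


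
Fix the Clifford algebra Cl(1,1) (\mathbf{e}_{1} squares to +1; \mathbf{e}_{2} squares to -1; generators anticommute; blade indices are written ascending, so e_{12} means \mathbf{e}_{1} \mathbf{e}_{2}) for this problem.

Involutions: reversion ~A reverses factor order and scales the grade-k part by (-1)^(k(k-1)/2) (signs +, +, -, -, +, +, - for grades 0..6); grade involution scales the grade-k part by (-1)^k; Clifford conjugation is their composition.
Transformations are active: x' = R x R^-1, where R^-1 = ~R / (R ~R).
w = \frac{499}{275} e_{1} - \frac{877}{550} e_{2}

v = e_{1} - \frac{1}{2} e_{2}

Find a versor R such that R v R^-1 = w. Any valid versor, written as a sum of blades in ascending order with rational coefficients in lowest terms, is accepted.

R = v + w = \frac{774}{275} e_{1} - \frac{576}{275} e_{2} works: the equal norms (\frac{3}{4}) guarantee its sandwich swaps v into w.
Answer: \frac{774}{275} e_{1} - \frac{576}{275} e_{2}


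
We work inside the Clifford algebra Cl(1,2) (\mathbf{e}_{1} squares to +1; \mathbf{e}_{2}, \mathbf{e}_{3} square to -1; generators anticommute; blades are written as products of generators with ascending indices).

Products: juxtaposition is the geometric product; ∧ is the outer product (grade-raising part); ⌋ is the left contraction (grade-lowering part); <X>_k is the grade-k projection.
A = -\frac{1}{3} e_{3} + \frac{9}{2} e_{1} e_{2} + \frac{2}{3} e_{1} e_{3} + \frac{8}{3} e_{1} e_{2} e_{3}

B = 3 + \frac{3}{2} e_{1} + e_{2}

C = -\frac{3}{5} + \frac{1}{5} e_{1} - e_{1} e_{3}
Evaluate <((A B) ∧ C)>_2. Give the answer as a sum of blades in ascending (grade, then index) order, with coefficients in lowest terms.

step 1: -\frac{9}{2} e_{1} - \frac{27}{4} e_{2} - 2 e_{3} + \frac{27}{2} e_{1} e_{2} + \frac{31}{6} e_{1} e_{3} + \frac{13}{3} e_{2} e_{3} + \frac{22}{3} e_{1} e_{2} e_{3}
step 2: \frac{27}{10} e_{1} + \frac{81}{20} e_{2} + \frac{6}{5} e_{3} - \frac{27}{4} e_{1} e_{2} - \frac{27}{10} e_{1} e_{3} - \frac{13}{5} e_{2} e_{3} - \frac{617}{60} e_{1} e_{2} e_{3}
step 3: -\frac{27}{4} e_{1} e_{2} - \frac{27}{10} e_{1} e_{3} - \frac{13}{5} e_{2} e_{3}
Answer: -\frac{27}{4} e_{1} e_{2} - \frac{27}{10} e_{1} e_{3} - \frac{13}{5} e_{2} e_{3}
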